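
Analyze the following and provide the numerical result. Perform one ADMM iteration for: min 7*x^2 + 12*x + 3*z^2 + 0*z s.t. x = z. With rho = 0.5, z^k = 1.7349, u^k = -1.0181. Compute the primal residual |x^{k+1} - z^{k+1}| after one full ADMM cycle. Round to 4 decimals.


ADMM iteration with rho = 0.5, z^k = 1.7349, u^k = -1.0181
Step 1: x-update.
Minimize 7*x^2 + 12*x + (0.5/2)*(x - 1.7349 - 1.0181)^2
FOC: (2*7 + 0.5)*x = -12 + 0.5*(1.7349 + 1.0181)
x^{k+1} = -0.7327
Step 2: z-update.
Minimize 3*z^2 + 0*z + (0.5/2)*(-0.7327 - z - 1.0181)^2
FOC: (2*3 + 0.5)*z = 0 + 0.5*(-0.7327 - 1.0181)
z^{k+1} = -0.1347
Step 3: u-update.
u^{k+1} = -1.0181 - 0.7327 + 0.1347 = -1.6161
Step 4: Primal residual = |-0.7327 + 0.1347| = 0.598


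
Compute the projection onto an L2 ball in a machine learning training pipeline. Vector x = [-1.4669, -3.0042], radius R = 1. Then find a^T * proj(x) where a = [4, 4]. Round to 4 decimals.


Step 1: Compute ||x|| (intermediates to 6 decimals).
||x|| = sqrt((-1.4669)^2 + (-3.0042)^2) = 3.343204
Step 2: Project.
Since ||x|| > R, scale = R/||x|| = 1/3.343204 = 0.299114, proj(x) = scale * x
proj(x) = [-0.43877, -0.898598]
Step 3: Dot product.
a^T * proj(x) = 4*(-0.43877) + 4*(-0.898598) = -5.3495


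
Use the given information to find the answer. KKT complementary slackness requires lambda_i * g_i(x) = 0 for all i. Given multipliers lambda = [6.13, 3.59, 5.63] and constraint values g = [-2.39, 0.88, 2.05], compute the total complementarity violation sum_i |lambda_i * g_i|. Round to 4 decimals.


KKT complementary slackness check:
lambda_1 * g_1 = 6.13 * -2.39 = -14.6507
lambda_2 * g_2 = 3.59 * 0.88 = 3.1592
lambda_3 * g_3 = 5.63 * 2.05 = 11.5415
Total violation = 14.6507 + 3.1592 + 11.5415 = 29.3514


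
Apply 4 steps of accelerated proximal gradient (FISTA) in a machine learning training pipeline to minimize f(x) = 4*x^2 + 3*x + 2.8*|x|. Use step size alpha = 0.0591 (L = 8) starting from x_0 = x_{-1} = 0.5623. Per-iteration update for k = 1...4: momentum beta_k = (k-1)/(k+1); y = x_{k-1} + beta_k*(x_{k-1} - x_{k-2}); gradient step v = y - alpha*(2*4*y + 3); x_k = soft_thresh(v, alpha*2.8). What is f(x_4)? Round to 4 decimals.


FISTA on f(x) = 4*x^2 + 3*x + 2.8*|x|
L = 8, alpha = 0.0591
Iteration 1: beta = 0.0, y = 0.5623 + 0.0*(0.5623 - 0.5623) = 0.5623
  grad(y) = 7.4984, v = y - alpha*grad = 0.1191
  prox(v) = soft_thresh(0.1191, 0.1655) = 0.0
Iteration 2: beta = 0.3333, y = 0.0 + 0.3333*(0.0 - 0.5623) = -0.1874
  grad(y) = 1.5005, v = y - alpha*grad = -0.2761
  prox(v) = soft_thresh(-0.2761, 0.1655) = -0.1106
Iteration 3: beta = 0.5, y = -0.1106 + 0.5*(-0.1106 - 0.0) = -0.166
  grad(y) = 1.6724, v = y - alpha*grad = -0.2648
  prox(v) = soft_thresh(-0.2648, 0.1655) = -0.0993
Iteration 4: beta = 0.6, y = -0.0993 + 0.6*(-0.0993 + 0.1106) = -0.0925
  grad(y) = 2.2599, v = y - alpha*grad = -0.2261
  prox(v) = soft_thresh(-0.2261, 0.1655) = -0.0606
f(x_4) = 4*(-0.0606)^2 + 3*(-0.0606) + 2.8*|-0.0606| = 0.0026


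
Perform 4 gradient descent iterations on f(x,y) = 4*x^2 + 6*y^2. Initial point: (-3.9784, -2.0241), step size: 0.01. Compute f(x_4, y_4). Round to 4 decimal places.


Gradient descent on f(x,y) = 4*x^2 + 6*y^2.
Starting point: (-3.9784, -2.0241), alpha = 0.01
Step 1: grad_x = 2*4*-3.9784 = -31.8272, grad_y = 2*6*-2.0241 = -24.2892
  x_1 = -3.9784 - 0.01*-31.8272 = -3.6601
  y_1 = -2.0241 - 0.01*-24.2892 = -1.7812
Step 2: grad_x = 2*4*-3.6601 = -29.281, grad_y = 2*6*-1.7812 = -21.3745
  x_2 = -3.6601 - 0.01*-29.281 = -3.3673
  y_2 = -1.7812 - 0.01*-21.3745 = -1.5675
Step 3: grad_x = 2*4*-3.3673 = -26.9385, grad_y = 2*6*-1.5675 = -18.8096
  x_3 = -3.3673 - 0.01*-26.9385 = -3.0979
  y_3 = -1.5675 - 0.01*-18.8096 = -1.3794
Step 4: grad_x = 2*4*-3.0979 = -24.7835, grad_y = 2*6*-1.3794 = -16.5524
  x_4 = -3.0979 - 0.01*-24.7835 = -2.8501
  y_4 = -1.3794 - 0.01*-16.5524 = -1.2138
f(-2.8501, -1.2138) = 4*(-2.8501)^2 + 6*(-1.2138)^2 = 41.3327


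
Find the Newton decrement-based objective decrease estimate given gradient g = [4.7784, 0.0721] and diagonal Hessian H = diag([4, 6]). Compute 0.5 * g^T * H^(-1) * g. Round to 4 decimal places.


Step 1: H is diagonal, so H^(-1) * g = [1.1946, 0.012].
Step 2: g^T H^(-1) g = sum_i g_i^2 / H_ii
  = (4.7784)^2/4 + (0.0721)^2/6
  = 5.7083 + 0.0009 = 5.7091
Step 3: Objective decrease = 0.5 * g^T H^(-1) g = 2.8546


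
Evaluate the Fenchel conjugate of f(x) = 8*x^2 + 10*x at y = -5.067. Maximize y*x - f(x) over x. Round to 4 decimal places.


f*(y) = sup_x {y*x - a*x^2 - b*x} = sup_x {(y-b)*x - a*x^2}
FOC: (y - b) - 2a*x = 0 => x* = (y - b)/(2a)
x* = (-5.067 - 10)/(2*8) = -0.9417
f*(-5.067) = (y-b)^2/(4a) = (-5.067 - 10)^2/(4*8)
= 227.0145/32 = 7.0942


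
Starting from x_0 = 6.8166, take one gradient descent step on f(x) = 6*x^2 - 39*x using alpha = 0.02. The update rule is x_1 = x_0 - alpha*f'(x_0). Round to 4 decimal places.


We compute the gradient at x_0 and apply the update.
f'(x) = 12*x - 39
f'(6.8166) = 12*6.8166 - 39 = 42.7992
x_1 = 6.8166 - 0.02*42.7992 = 5.9606


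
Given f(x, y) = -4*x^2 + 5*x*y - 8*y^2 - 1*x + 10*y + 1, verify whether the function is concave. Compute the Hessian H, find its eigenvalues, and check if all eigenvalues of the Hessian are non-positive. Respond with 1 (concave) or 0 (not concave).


The Hessian of f(x,y) = -4*x^2 + 5*x*y - 8*y^2 - 1*x + 10*y + 1 is:
H = [[-8, 5], [5, -16]]
Trace = -8 - 16 = -24
Determinant = -8*-16 - (5)^2 = 103
Discriminant = (-24)^2 - 4*103 = 164.0
Eigenvalues: lambda_1 = -18.4031, lambda_2 = -5.5969
The function is concave.

1


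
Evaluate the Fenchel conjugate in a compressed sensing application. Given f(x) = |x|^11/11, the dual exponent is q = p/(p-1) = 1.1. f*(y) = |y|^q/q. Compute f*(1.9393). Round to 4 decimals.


The conjugate exponent q satisfies 1/p + 1/q = 1.
p = 11, so q = 11/(11 - 1) = 1.1
|y|^q = 1.9393^1.1 = 2.0721
f*(1.9393) = 2.0721 / 1.1 = 1.8837


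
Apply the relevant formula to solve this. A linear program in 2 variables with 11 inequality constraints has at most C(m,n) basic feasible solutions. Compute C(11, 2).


Each vertex corresponds to some choice of n active constraints out of m, so the number of vertices is at most C(m, n) = m! / (n!(m-n)!).
m = 11, n = 2
Numerator: 11 * 10
Denominator: 2! = 2
C(11, 2) = 55


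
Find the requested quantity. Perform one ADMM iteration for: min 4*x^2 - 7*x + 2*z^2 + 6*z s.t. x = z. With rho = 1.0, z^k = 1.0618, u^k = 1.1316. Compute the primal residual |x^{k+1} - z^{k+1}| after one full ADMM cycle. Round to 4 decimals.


ADMM iteration with rho = 1.0, z^k = 1.0618, u^k = 1.1316
Step 1: x-update.
Minimize 4*x^2 - 7*x + (1.0/2)*(x - 1.0618 + 1.1316)^2
FOC: (2*4 + 1.0)*x = 7 + 1.0*(1.0618 - 1.1316)
x^{k+1} = 0.77
Step 2: z-update.
Minimize 2*z^2 + 6*z + (1.0/2)*(0.77 - z + 1.1316)^2
FOC: (2*2 + 1.0)*z = -6 + 1.0*(0.77 + 1.1316)
z^{k+1} = -0.8197
Step 3: u-update.
u^{k+1} = 1.1316 + 0.77 + 0.8197 = 2.7213
Step 4: Primal residual = |0.77 + 0.8197| = 1.5897


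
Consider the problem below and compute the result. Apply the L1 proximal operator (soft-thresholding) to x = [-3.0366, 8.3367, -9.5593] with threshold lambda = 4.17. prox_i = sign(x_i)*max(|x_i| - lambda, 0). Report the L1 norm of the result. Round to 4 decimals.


Soft-thresholding with lambda = 4.17:
prox(-3.0366) = sign(-3.0366)*max(|-3.0366| - 4.17, 0) = 0.0
prox(8.3367) = sign(8.3367)*max(|8.3367| - 4.17, 0) = 4.1667
prox(-9.5593) = sign(-9.5593)*max(|-9.5593| - 4.17, 0) = -5.3893
prox(x) = [0.0, 4.1667, -5.3893]
||prox(x)||_1 = 0.0 + 4.1667 + 5.3893 = 9.556


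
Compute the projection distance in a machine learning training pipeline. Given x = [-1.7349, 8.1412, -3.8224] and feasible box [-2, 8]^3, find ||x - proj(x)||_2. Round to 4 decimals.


Project each component onto [-2, 8].
clip(-1.7349) = -1.7349, clip(8.1412) = 8.0, clip(-3.8224) = -2.0
Projection = [-1.7349, 8.0, -2.0]
Squared diffs: [0.0, 0.0199, 3.3211]
Distance = sqrt(3.341) = 1.8279


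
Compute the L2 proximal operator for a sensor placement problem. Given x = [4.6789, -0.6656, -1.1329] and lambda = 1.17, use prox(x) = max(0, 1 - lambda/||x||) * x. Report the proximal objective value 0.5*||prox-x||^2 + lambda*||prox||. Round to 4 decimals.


Step 1: Compute ||x||.
||x|| = 4.8599
Step 2: Compute scaling factor.
scale = max(0, 1 - 1.17/4.8599) = 0.7593
Step 3: prox(x) = [3.5525, -0.5054, -0.8602]
||prox(x)|| = 3.6899
Step 4: Proximal objective.
0.5*||prox-x||^2 = 0.6845
lambda*||prox|| = 4.3172
Total = 5.0016


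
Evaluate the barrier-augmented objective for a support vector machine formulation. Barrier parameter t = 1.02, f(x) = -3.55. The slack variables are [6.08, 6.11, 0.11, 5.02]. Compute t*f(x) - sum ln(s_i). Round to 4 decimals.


Step 1: Compute log-barrier.
ln values: [1.805, 1.8099, -2.2073, 1.6134]
phi = -(1.805 + 1.8099 - 2.2073 + 1.6134) = -3.0211
Step 2: Compute augmented objective.
t*f(x) = 1.02*-3.55 = -3.621
Total = -3.621 - 3.0211 = -6.6421


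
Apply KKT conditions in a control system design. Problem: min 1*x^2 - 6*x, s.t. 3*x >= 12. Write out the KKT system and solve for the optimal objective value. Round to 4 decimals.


Step 1: Try lambda = 0 (constraint inactive).
x_unc = 6/(2*1) = 3.0
Check: 3*3.0 = 9.0 < 12 -- violated!
Step 2: Constraint must be active: 3*x = 12
x* = 12/3 = 4.0
lambda = (2*1*4.0 - 6)/3 = 0.6667
Step 3: Compute optimal value.
f(x*) = 1*4.0^2 - 6*4.0 = -8.0


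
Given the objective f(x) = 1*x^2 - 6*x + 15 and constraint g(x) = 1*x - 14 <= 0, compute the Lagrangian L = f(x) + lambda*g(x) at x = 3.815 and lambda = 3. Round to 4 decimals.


Step 1: Evaluate f(x).
f(3.815) = 1*3.815^2 - 6*3.815 + 15 = 6.6642
Step 2: Evaluate g(x).
g(3.815) = 1*3.815 - 14 = -10.185
Step 3: Compute Lagrangian.
L = 6.6642 + 3*-10.185 = -23.8908


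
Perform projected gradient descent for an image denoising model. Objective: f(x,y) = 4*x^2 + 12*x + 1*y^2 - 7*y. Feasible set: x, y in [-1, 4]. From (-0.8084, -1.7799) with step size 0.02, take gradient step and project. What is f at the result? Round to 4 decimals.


Step 1: Compute gradient at (-0.8084, -1.7799).
grad_x = 2*4*-0.8084 + 12 = 5.5328
grad_y = 2*1*-1.7799 - 7 = -10.5598
Step 2: Gradient step.
x_raw = -0.8084 - 0.02*5.5328 = -0.9191
y_raw = -1.7799 - 0.02*-10.5598 = -1.5687
Step 3: Project onto [-1, 4].
x_proj = clip(-0.9191) = -0.9191
y_proj = clip(-1.5687) = -1.0
Step 4: Evaluate f.
f(-0.9191, -1.0) = 0.35


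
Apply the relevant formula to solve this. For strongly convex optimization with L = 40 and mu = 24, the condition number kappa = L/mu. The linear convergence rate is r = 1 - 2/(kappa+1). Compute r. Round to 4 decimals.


Step 1: Compute the condition number.
kappa = L/mu = 40/24 = 1.6667
Step 2: Compute the convergence rate.
r = 1 - 2/(kappa + 1) = 1 - 2*mu/(L + mu) = (L - mu)/(L + mu) = 16/64 = 0.25


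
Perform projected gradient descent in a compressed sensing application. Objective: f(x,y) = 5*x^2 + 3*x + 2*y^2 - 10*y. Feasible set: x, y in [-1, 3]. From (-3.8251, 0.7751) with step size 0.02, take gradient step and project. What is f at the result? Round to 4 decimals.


Step 1: Compute gradient at (-3.8251, 0.7751).
grad_x = 2*5*-3.8251 + 3 = -35.251
grad_y = 2*2*0.7751 - 10 = -6.8996
Step 2: Gradient step.
x_raw = -3.8251 - 0.02*-35.251 = -3.1201
y_raw = 0.7751 - 0.02*-6.8996 = 0.9131
Step 3: Project onto [-1, 3].
x_proj = clip(-3.1201) = -1.0
y_proj = clip(0.9131) = 0.9131
Step 4: Evaluate f.
f(-1.0, 0.9131) = -5.4634


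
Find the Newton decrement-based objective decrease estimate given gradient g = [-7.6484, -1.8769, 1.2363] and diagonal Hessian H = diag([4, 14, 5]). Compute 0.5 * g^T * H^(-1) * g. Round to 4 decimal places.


Step 1: H is diagonal, so H^(-1) * g = [-1.9121, -0.1341, 0.2473].
Step 2: g^T H^(-1) g = sum_i g_i^2 / H_ii
  = (-7.6484)^2/4 + (-1.8769)^2/14 + (1.2363)^2/5
  = 14.6245 + 0.2516 + 0.3057 = 15.1818
Step 3: Objective decrease = 0.5 * g^T H^(-1) g = 7.5909


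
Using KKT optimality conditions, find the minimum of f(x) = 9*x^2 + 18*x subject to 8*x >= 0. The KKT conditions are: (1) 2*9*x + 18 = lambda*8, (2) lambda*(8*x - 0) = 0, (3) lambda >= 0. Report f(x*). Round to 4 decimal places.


Step 1: Try lambda = 0 (constraint inactive).
x_unc = -18/(2*9) = -1.0
Check: 8*-1.0 = -8.0 < 0 -- violated!
Step 2: Constraint must be active: 8*x = 0
x* = 0/8 = 0.0
lambda = (2*9*0.0 + 18)/8 = 2.25
Step 3: Compute optimal value.
f(x*) = 9*0.0^2 + 18*0.0 = 0.0


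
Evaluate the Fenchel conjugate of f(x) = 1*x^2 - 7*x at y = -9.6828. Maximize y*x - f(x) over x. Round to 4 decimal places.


f*(y) = sup_x {y*x - a*x^2 - b*x} = sup_x {(y-b)*x - a*x^2}
FOC: (y - b) - 2a*x = 0 => x* = (y - b)/(2a)
x* = (-9.6828 + 7)/(2*1) = -1.3414
f*(-9.6828) = (y-b)^2/(4a) = (-9.6828 + 7)^2/(4*1)
= 7.1974/4 = 1.7994


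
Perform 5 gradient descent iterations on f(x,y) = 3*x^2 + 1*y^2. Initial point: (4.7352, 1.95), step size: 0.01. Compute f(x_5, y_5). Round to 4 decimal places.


Gradient descent on f(x,y) = 3*x^2 + 1*y^2.
Starting point: (4.7352, 1.95), alpha = 0.01
Step 1: grad_x = 2*3*4.7352 = 28.4112, grad_y = 2*1*1.95 = 3.9
  x_1 = 4.7352 - 0.01*28.4112 = 4.4511
  y_1 = 1.95 - 0.01*3.9 = 1.911
Step 2: grad_x = 2*3*4.4511 = 26.7065, grad_y = 2*1*1.911 = 3.822
  x_2 = 4.4511 - 0.01*26.7065 = 4.184
  y_2 = 1.911 - 0.01*3.822 = 1.8728
Step 3: grad_x = 2*3*4.184 = 25.1041, grad_y = 2*1*1.8728 = 3.7456
  x_3 = 4.184 - 0.01*25.1041 = 3.933
  y_3 = 1.8728 - 0.01*3.7456 = 1.8353
Step 4: grad_x = 2*3*3.933 = 23.5979, grad_y = 2*1*1.8353 = 3.6706
  x_4 = 3.933 - 0.01*23.5979 = 3.697
  y_4 = 1.8353 - 0.01*3.6706 = 1.7986
Step 5: grad_x = 2*3*3.697 = 22.182, grad_y = 2*1*1.7986 = 3.5972
  x_5 = 3.697 - 0.01*22.182 = 3.4752
  y_5 = 1.7986 - 0.01*3.5972 = 1.7626
f(3.4752, 1.7626) = 3*3.4752^2 + 1*1.7626^2 = 39.3376


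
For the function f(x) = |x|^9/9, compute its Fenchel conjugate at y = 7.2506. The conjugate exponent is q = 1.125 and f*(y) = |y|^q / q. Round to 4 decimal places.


The conjugate exponent q satisfies 1/p + 1/q = 1.
p = 9, so q = 9/(9 - 1) = 1.125
|y|^q = 7.2506^1.125 = 9.288
f*(7.2506) = 9.288 / 1.125 = 8.256


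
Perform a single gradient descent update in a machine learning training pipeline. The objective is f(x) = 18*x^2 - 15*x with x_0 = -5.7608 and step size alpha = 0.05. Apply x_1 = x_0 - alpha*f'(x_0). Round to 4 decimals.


We compute the gradient at x_0 and apply the update.
f'(x) = 36*x - 15
f'(-5.7608) = 36*-5.7608 - 15 = -222.3888
x_1 = -5.7608 - 0.05*-222.3888 = 5.3586


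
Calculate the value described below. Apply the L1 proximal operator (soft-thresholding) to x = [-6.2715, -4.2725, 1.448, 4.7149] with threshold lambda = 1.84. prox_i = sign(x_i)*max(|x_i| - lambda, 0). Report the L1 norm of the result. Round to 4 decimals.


Soft-thresholding with lambda = 1.84:
prox(-6.2715) = sign(-6.2715)*max(|-6.2715| - 1.84, 0) = -4.4315
prox(-4.2725) = sign(-4.2725)*max(|-4.2725| - 1.84, 0) = -2.4325
prox(1.448) = sign(1.448)*max(|1.448| - 1.84, 0) = 0.0
prox(4.7149) = sign(4.7149)*max(|4.7149| - 1.84, 0) = 2.8749
prox(x) = [-4.4315, -2.4325, 0.0, 2.8749]
||prox(x)||_1 = 4.4315 + 2.4325 + 0.0 + 2.8749 = 9.7389


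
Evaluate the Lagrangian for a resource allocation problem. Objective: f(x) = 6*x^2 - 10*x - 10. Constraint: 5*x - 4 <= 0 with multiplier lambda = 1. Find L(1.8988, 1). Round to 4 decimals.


Step 1: Evaluate f(x).
f(1.8988) = 6*1.8988^2 - 10*1.8988 - 10 = -7.3554
Step 2: Evaluate g(x).
g(1.8988) = 5*1.8988 - 4 = 5.494
Step 3: Compute Lagrangian.
L = -7.3554 + 1*5.494 = -1.8614


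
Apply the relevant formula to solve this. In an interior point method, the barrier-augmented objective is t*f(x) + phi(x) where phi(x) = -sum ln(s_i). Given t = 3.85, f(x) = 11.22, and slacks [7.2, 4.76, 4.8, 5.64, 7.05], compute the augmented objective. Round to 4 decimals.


Step 1: Compute log-barrier.
ln values: [1.9741, 1.5602, 1.5686, 1.7299, 1.953]
phi = -(1.9741 + 1.5602 + 1.5686 + 1.7299 + 1.953) = -8.7859
Step 2: Compute augmented objective.
t*f(x) = 3.85*11.22 = 43.197
Total = 43.197 - 8.7859 = 34.4111


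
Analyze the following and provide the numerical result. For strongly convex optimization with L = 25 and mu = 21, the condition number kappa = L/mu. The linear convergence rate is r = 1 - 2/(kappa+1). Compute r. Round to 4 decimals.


Step 1: Compute the condition number.
kappa = L/mu = 25/21 = 1.1905
Step 2: Compute the convergence rate.
r = 1 - 2/(kappa + 1) = 1 - 2*mu/(L + mu) = (L - mu)/(L + mu) = 4/46 = 0.087


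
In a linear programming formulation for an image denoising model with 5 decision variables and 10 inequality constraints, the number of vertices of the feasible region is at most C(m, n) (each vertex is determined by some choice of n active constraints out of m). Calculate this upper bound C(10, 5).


Each vertex corresponds to some choice of n active constraints out of m, so the number of vertices is at most C(m, n) = m! / (n!(m-n)!).
m = 10, n = 5
Numerator: 10 * 9 * 8 * 7 * 6
Denominator: 5! = 120
C(10, 5) = 252


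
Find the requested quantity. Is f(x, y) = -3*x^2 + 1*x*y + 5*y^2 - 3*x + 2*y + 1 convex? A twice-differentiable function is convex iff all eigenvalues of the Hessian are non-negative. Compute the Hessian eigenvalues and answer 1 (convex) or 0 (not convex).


The Hessian of f(x,y) = -3*x^2 + 1*x*y + 5*y^2 - 3*x + 2*y + 1 is:
H = [[-6, 1], [1, 10]]
Trace = -6 + 10 = 4
Determinant = -6*10 - (1)^2 = -61
Discriminant = (4)^2 - 4*-61 = 260.0
Eigenvalues: lambda_1 = -6.0623, lambda_2 = 10.0623
The function is not convex.

0


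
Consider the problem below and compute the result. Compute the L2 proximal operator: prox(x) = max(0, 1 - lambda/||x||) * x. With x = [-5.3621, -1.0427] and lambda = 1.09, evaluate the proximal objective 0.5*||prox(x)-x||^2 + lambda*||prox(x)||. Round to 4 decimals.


Step 1: Compute ||x||.
||x|| = 5.4625
Step 2: Compute scaling factor.
scale = max(0, 1 - 1.09/5.4625) = 0.8005
Step 3: prox(x) = [-4.2921, -0.8346]
||prox(x)|| = 4.3725
Step 4: Proximal objective.
0.5*||prox-x||^2 = 0.5941
lambda*||prox|| = 4.766
Total = 5.3601


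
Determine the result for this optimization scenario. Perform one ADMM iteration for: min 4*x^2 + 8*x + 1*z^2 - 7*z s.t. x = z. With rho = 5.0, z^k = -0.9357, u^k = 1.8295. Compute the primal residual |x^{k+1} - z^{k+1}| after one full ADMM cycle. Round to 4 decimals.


ADMM iteration with rho = 5.0, z^k = -0.9357, u^k = 1.8295
Step 1: x-update.
Minimize 4*x^2 + 8*x + (5.0/2)*(x + 0.9357 + 1.8295)^2
FOC: (2*4 + 5.0)*x = -8 + 5.0*(-0.9357 - 1.8295)
x^{k+1} = -1.6789
Step 2: z-update.
Minimize 1*z^2 - 7*z + (5.0/2)*(-1.6789 - z + 1.8295)^2
FOC: (2*1 + 5.0)*z = 7 + 5.0*(-1.6789 + 1.8295)
z^{k+1} = 1.1076
Step 3: u-update.
u^{k+1} = 1.8295 - 1.6789 - 1.1076 = -0.957
Step 4: Primal residual = |-1.6789 - 1.1076| = 2.7865


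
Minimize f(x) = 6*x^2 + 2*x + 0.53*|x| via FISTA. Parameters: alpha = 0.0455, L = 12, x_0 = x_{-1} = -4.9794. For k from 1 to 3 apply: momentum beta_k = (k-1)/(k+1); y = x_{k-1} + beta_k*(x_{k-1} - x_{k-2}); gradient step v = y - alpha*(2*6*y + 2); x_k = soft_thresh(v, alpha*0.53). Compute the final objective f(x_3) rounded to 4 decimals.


FISTA on f(x) = 6*x^2 + 2*x + 0.53*|x|
L = 12, alpha = 0.0455
Iteration 1: beta = 0.0, y = -4.9794 + 0.0*(-4.9794 + 4.9794) = -4.9794
  grad(y) = -57.7528, v = y - alpha*grad = -2.3516
  prox(v) = soft_thresh(-2.3516, 0.0241) = -2.3275
Iteration 2: beta = 0.3333, y = -2.3275 + 0.3333*(-2.3275 + 4.9794) = -1.4436
  grad(y) = -15.3229, v = y - alpha*grad = -0.7464
  prox(v) = soft_thresh(-0.7464, 0.0241) = -0.7223
Iteration 3: beta = 0.5, y = -0.7223 + 0.5*(-0.7223 + 2.3275) = 0.0804
  grad(y) = 2.9644, v = y - alpha*grad = -0.0545
  prox(v) = soft_thresh(-0.0545, 0.0241) = -0.0304
f(x_3) = 6*(-0.0304)^2 + 2*(-0.0304) + 0.53*|-0.0304| = -0.0391


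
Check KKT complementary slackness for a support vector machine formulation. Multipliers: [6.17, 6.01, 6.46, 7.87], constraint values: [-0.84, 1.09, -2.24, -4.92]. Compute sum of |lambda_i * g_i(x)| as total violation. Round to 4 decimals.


KKT complementary slackness check:
lambda_1 * g_1 = 6.17 * -0.84 = -5.1828
lambda_2 * g_2 = 6.01 * 1.09 = 6.5509
lambda_3 * g_3 = 6.46 * -2.24 = -14.4704
lambda_4 * g_4 = 7.87 * -4.92 = -38.7204
Total violation = 5.1828 + 6.5509 + 14.4704 + 38.7204 = 64.9245


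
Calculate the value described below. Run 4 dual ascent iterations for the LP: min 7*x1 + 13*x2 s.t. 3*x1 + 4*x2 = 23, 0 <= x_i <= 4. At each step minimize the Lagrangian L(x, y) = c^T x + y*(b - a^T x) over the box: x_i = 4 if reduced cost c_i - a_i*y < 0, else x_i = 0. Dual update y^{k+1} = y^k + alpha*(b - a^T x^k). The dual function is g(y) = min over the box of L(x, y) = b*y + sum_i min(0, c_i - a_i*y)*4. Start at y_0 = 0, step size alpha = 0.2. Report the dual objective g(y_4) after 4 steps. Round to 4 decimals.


Dual ascent for LP: min 7*x1 + 13*x2, 3*x1 + 4*x2 = 23, 0 <= x_i <= 4
Step 1: y^k = 0.0, reduced costs: (7.0, 13.0)
  x^k = (0.0, 0.0), subgradient = b - a^T x = 23.0
  y^{k+1} = 0.0 + 0.2*23.0 = 4.6
Step 2: y^k = 4.6, reduced costs: (-6.8, -5.4)
  x^k = (4.0, 4.0), subgradient = b - a^T x = -5.0
  y^{k+1} = 4.6 + 0.2*-5.0 = 3.6
Step 3: y^k = 3.6, reduced costs: (-3.8, -1.4)
  x^k = (4.0, 4.0), subgradient = b - a^T x = -5.0
  y^{k+1} = 3.6 + 0.2*-5.0 = 2.6
Step 4: y^k = 2.6, reduced costs: (-0.8, 2.6)
  x^k = (4.0, 0.0), subgradient = b - a^T x = 11.0
  y^{k+1} = 2.6 + 0.2*11.0 = 4.8
Dual objective at y_4 = 4.8: reduced costs (-7.4, -6.2), box minimizer x = (4.0, 4.0)
g(y_4) = b*y + (c1 - a1*y)*x1 + (c2 - a2*y)*x2 = 23*4.8 + (-7.4)*4.0 + (-6.2)*4.0 = 110.4 - 29.6 - 24.8 = 56.0


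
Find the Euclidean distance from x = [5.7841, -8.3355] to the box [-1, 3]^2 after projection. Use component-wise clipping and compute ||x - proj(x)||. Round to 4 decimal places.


Project each component onto [-1, 3].
clip(5.7841) = 3.0, clip(-8.3355) = -1.0
Projection = [3.0, -1.0]
Squared diffs: [7.7512, 53.8096]
Distance = sqrt(61.5608) = 7.8461


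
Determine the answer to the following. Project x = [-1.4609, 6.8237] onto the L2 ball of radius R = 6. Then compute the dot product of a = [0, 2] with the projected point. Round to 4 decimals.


Step 1: Compute ||x|| (intermediates to 6 decimals).
||x|| = sqrt((-1.4609)^2 + 6.8237^2) = 6.978331
Step 2: Project.
Since ||x|| > R, scale = R/||x|| = 6/6.978331 = 0.859804, proj(x) = scale * x
proj(x) = [-1.256088, 5.867045]
Step 3: Dot product.
a^T * proj(x) = 0*(-1.256088) + 2*5.867045 = 11.7341


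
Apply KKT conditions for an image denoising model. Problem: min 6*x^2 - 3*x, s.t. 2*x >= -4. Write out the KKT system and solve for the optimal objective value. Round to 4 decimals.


Step 1: Try lambda = 0 (constraint inactive).
Stationarity: 2*6*x - 3 = 0
x* = 3/(2*6) = 0.25
Check constraint: 2*0.25 = 0.5 >= -4 -- satisfied.
Step 2: Compute optimal value.
f(x*) = 6*0.25^2 - 3*0.25 = -0.375


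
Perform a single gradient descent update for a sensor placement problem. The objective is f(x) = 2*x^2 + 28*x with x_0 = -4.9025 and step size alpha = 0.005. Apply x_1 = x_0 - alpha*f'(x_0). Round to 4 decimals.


We compute the gradient at x_0 and apply the update.
f'(x) = 4*x + 28
f'(-4.9025) = 4*-4.9025 + 28 = 8.39
x_1 = -4.9025 - 0.005*8.39 = -4.9445


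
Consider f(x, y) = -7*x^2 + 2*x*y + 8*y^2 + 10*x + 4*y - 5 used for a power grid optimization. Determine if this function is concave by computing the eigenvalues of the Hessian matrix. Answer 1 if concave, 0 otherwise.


The Hessian of f(x,y) = -7*x^2 + 2*x*y + 8*y^2 + 10*x + 4*y - 5 is:
H = [[-14, 2], [2, 16]]
Trace = -14 + 16 = 2
Determinant = -14*16 - (2)^2 = -228
Discriminant = (2)^2 - 4*-228 = 916.0
Eigenvalues: lambda_1 = -14.1327, lambda_2 = 16.1327
The function is not concave.

0


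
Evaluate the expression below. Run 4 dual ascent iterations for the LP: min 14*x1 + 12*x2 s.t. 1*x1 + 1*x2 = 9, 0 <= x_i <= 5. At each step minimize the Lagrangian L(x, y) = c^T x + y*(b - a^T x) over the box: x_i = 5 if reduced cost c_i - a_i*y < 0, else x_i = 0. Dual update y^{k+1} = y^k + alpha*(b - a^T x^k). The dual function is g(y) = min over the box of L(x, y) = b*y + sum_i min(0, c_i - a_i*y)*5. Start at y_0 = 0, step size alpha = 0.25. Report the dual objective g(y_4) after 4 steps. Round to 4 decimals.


Dual ascent for LP: min 14*x1 + 12*x2, 1*x1 + 1*x2 = 9, 0 <= x_i <= 5
Step 1: y^k = 0.0, reduced costs: (14.0, 12.0)
  x^k = (0.0, 0.0), subgradient = b - a^T x = 9.0
  y^{k+1} = 0.0 + 0.25*9.0 = 2.25
Step 2: y^k = 2.25, reduced costs: (11.75, 9.75)
  x^k = (0.0, 0.0), subgradient = b - a^T x = 9.0
  y^{k+1} = 2.25 + 0.25*9.0 = 4.5
Step 3: y^k = 4.5, reduced costs: (9.5, 7.5)
  x^k = (0.0, 0.0), subgradient = b - a^T x = 9.0
  y^{k+1} = 4.5 + 0.25*9.0 = 6.75
Step 4: y^k = 6.75, reduced costs: (7.25, 5.25)
  x^k = (0.0, 0.0), subgradient = b - a^T x = 9.0
  y^{k+1} = 6.75 + 0.25*9.0 = 9.0
Dual objective at y_4 = 9.0: reduced costs (5.0, 3.0), box minimizer x = (0.0, 0.0)
g(y_4) = b*y + (c1 - a1*y)*x1 + (c2 - a2*y)*x2 = 9*9.0 + 5.0*0.0 + 3.0*0.0 = 81.0 + 0.0 + 0.0 = 81.0


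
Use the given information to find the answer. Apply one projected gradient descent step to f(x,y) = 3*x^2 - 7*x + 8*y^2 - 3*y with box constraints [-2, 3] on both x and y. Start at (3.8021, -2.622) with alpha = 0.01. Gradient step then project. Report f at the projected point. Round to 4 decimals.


Step 1: Compute gradient at (3.8021, -2.622).
grad_x = 2*3*3.8021 - 7 = 15.8126
grad_y = 2*8*-2.622 - 3 = -44.952
Step 2: Gradient step.
x_raw = 3.8021 - 0.01*15.8126 = 3.644
y_raw = -2.622 - 0.01*-44.952 = -2.1725
Step 3: Project onto [-2, 3].
x_proj = clip(3.644) = 3.0
y_proj = clip(-2.1725) = -2.0
Step 4: Evaluate f.
f(3.0, -2.0) = 44.0


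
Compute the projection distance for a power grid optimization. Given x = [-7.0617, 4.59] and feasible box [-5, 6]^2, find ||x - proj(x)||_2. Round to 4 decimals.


Project each component onto [-5, 6].
clip(-7.0617) = -5.0, clip(4.59) = 4.59
Projection = [-5.0, 4.59]
Squared diffs: [4.2506, 0.0]
Distance = sqrt(4.2506) = 2.0617


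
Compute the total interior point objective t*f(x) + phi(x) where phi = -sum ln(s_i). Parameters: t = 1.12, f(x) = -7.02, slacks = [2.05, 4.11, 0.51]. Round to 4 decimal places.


Step 1: Compute log-barrier.
ln values: [0.7178, 1.4134, -0.6733]
phi = -(0.7178 + 1.4134 - 0.6733) = -1.4579
Step 2: Compute augmented objective.
t*f(x) = 1.12*-7.02 = -7.8624
Total = -7.8624 - 1.4579 = -9.3203


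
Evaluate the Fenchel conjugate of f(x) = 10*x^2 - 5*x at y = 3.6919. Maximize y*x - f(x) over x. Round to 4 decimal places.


f*(y) = sup_x {y*x - a*x^2 - b*x} = sup_x {(y-b)*x - a*x^2}
FOC: (y - b) - 2a*x = 0 => x* = (y - b)/(2a)
x* = (3.6919 + 5)/(2*10) = 0.4346
f*(3.6919) = (y-b)^2/(4a) = (3.6919 + 5)^2/(4*10)
= 75.5491/40 = 1.8887


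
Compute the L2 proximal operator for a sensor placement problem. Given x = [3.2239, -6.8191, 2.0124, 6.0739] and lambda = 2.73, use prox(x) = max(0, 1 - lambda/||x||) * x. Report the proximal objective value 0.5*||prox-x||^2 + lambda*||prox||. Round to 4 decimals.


Step 1: Compute ||x||.
||x|| = 9.8912
Step 2: Compute scaling factor.
scale = max(0, 1 - 2.73/9.8912) = 0.724
Step 3: prox(x) = [2.3341, -4.937, 1.457, 4.3975]
||prox(x)|| = 7.1612
Step 4: Proximal objective.
0.5*||prox-x||^2 = 3.7265
lambda*||prox|| = 19.5501
Total = 23.2765


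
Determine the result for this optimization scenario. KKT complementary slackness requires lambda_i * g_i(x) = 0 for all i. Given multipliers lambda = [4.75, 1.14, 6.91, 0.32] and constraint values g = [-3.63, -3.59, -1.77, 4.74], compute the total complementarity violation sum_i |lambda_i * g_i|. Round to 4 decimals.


KKT complementary slackness check:
lambda_1 * g_1 = 4.75 * -3.63 = -17.2425
lambda_2 * g_2 = 1.14 * -3.59 = -4.0926
lambda_3 * g_3 = 6.91 * -1.77 = -12.2307
lambda_4 * g_4 = 0.32 * 4.74 = 1.5168
Total violation = 17.2425 + 4.0926 + 12.2307 + 1.5168 = 35.0826


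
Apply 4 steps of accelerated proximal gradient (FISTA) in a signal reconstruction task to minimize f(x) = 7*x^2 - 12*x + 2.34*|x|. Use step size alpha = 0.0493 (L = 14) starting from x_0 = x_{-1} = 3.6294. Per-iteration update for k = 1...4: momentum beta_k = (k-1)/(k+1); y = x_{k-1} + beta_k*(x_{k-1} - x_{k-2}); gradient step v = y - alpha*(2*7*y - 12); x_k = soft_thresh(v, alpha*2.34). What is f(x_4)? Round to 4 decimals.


FISTA on f(x) = 7*x^2 - 12*x + 2.34*|x|
L = 14, alpha = 0.0493
Iteration 1: beta = 0.0, y = 3.6294 + 0.0*(3.6294 - 3.6294) = 3.6294
  grad(y) = 38.8116, v = y - alpha*grad = 1.716
  prox(v) = soft_thresh(1.716, 0.1154) = 1.6006
Iteration 2: beta = 0.3333, y = 1.6006 + 0.3333*(1.6006 - 3.6294) = 0.9244
  grad(y) = 0.9412, v = y - alpha*grad = 0.878
  prox(v) = soft_thresh(0.878, 0.1154) = 0.7626
Iteration 3: beta = 0.5, y = 0.7626 + 0.5*(0.7626 - 1.6006) = 0.3436
  grad(y) = -7.1896, v = y - alpha*grad = 0.698
  prox(v) = soft_thresh(0.698, 0.1154) = 0.5827
Iteration 4: beta = 0.6, y = 0.5827 + 0.6*(0.5827 - 0.7626) = 0.4747
  grad(y) = -5.3538, v = y - alpha*grad = 0.7387
  prox(v) = soft_thresh(0.7387, 0.1154) = 0.6233
f(x_4) = 7*0.6233^2 - 12*0.6233 + 2.34*|0.6233| = -3.3016


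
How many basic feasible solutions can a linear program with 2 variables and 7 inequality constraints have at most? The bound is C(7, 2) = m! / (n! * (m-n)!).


Each vertex corresponds to some choice of n active constraints out of m, so the number of vertices is at most C(m, n) = m! / (n!(m-n)!).
m = 7, n = 2
Numerator: 7 * 6
Denominator: 2! = 2
C(7, 2) = 21


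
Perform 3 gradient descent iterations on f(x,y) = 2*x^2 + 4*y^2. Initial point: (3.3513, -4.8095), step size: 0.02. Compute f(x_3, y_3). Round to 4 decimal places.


Gradient descent on f(x,y) = 2*x^2 + 4*y^2.
Starting point: (3.3513, -4.8095), alpha = 0.02
Step 1: grad_x = 2*2*3.3513 = 13.4052, grad_y = 2*4*-4.8095 = -38.476
  x_1 = 3.3513 - 0.02*13.4052 = 3.0832
  y_1 = -4.8095 - 0.02*-38.476 = -4.04
Step 2: grad_x = 2*2*3.0832 = 12.3328, grad_y = 2*4*-4.04 = -32.3198
  x_2 = 3.0832 - 0.02*12.3328 = 2.8365
  y_2 = -4.04 - 0.02*-32.3198 = -3.3936
Step 3: grad_x = 2*2*2.8365 = 11.3462, grad_y = 2*4*-3.3936 = -27.1487
  x_3 = 2.8365 - 0.02*11.3462 = 2.6096
  y_3 = -3.3936 - 0.02*-27.1487 = -2.8506
f(2.6096, -2.8506) = 2*2.6096^2 + 4*(-2.8506)^2 = 46.1241


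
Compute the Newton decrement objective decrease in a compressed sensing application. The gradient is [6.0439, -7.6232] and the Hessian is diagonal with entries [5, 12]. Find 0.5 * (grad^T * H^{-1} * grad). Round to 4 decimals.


Step 1: H is diagonal, so H^(-1) * g = [1.2088, -0.6353].
Step 2: g^T H^(-1) g = sum_i g_i^2 / H_ii
  = (6.0439)^2/5 + (-7.6232)^2/12
  = 7.3057 + 4.8428 = 12.1485
Step 3: Objective decrease = 0.5 * g^T H^(-1) g = 6.0743


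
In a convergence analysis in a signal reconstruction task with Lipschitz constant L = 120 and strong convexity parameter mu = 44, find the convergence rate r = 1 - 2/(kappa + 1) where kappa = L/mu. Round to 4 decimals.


Step 1: Compute the condition number.
kappa = L/mu = 120/44 = 2.7273
Step 2: Compute the convergence rate.
r = 1 - 2/(kappa + 1) = 1 - 2*mu/(L + mu) = (L - mu)/(L + mu) = 76/164 = 0.4634


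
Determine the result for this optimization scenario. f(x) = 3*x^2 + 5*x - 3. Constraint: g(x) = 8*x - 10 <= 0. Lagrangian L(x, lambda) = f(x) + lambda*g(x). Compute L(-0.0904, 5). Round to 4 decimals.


Step 1: Evaluate f(x).
f(-0.0904) = 3*(-0.0904)^2 + 5*(-0.0904) - 3 = -3.4275
Step 2: Evaluate g(x).
g(-0.0904) = 8*-0.0904 - 10 = -10.7232
Step 3: Compute Lagrangian.
L = -3.4275 + 5*-10.7232 = -57.0435


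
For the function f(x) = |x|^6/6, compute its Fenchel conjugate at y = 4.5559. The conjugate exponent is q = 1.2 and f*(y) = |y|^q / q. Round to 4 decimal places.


The conjugate exponent q satisfies 1/p + 1/q = 1.
p = 6, so q = 6/(6 - 1) = 1.2
|y|^q = 4.5559^1.2 = 6.1701
f*(4.5559) = 6.1701 / 1.2 = 5.1417


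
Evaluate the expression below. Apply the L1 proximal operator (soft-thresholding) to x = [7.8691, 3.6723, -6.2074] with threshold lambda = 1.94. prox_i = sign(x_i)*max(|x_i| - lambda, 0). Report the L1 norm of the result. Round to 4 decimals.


Soft-thresholding with lambda = 1.94:
prox(7.8691) = sign(7.8691)*max(|7.8691| - 1.94, 0) = 5.9291
prox(3.6723) = sign(3.6723)*max(|3.6723| - 1.94, 0) = 1.7323
prox(-6.2074) = sign(-6.2074)*max(|-6.2074| - 1.94, 0) = -4.2674
prox(x) = [5.9291, 1.7323, -4.2674]
||prox(x)||_1 = 5.9291 + 1.7323 + 4.2674 = 11.9288


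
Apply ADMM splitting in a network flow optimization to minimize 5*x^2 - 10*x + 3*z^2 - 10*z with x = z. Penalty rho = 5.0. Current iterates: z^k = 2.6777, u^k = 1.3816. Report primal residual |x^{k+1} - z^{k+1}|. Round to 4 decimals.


ADMM iteration with rho = 5.0, z^k = 2.6777, u^k = 1.3816
Step 1: x-update.
Minimize 5*x^2 - 10*x + (5.0/2)*(x - 2.6777 + 1.3816)^2
FOC: (2*5 + 5.0)*x = 10 + 5.0*(2.6777 - 1.3816)
x^{k+1} = 1.0987
Step 2: z-update.
Minimize 3*z^2 - 10*z + (5.0/2)*(1.0987 - z + 1.3816)^2
FOC: (2*3 + 5.0)*z = 10 + 5.0*(1.0987 + 1.3816)
z^{k+1} = 2.0365
Step 3: u-update.
u^{k+1} = 1.3816 + 1.0987 - 2.0365 = 0.4438
Step 4: Primal residual = |1.0987 - 2.0365| = 0.9378


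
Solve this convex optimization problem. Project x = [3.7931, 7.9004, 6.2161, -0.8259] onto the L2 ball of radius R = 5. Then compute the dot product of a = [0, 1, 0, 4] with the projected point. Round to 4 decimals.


Step 1: Compute ||x|| (intermediates to 6 decimals).
||x|| = sqrt(3.7931^2 + 7.9004^2 + 6.2161^2 + (-0.8259)^2) = 10.776175
Step 2: Project.
Since ||x|| > R, scale = R/||x|| = 5/10.776175 = 0.463987, proj(x) = scale * x
proj(x) = [1.759949, 3.665683, 2.88419, -0.383207]
Step 3: Dot product.
a^T * proj(x) = 0*1.759949 + 1*3.665683 + 0*2.88419 + 4*(-0.383207) = 2.1329


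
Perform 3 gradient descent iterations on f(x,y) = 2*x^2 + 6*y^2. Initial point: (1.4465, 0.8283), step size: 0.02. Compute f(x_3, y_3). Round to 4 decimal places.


Gradient descent on f(x,y) = 2*x^2 + 6*y^2.
Starting point: (1.4465, 0.8283), alpha = 0.02
Step 1: grad_x = 2*2*1.4465 = 5.786, grad_y = 2*6*0.8283 = 9.9396
  x_1 = 1.4465 - 0.02*5.786 = 1.3308
  y_1 = 0.8283 - 0.02*9.9396 = 0.6295
Step 2: grad_x = 2*2*1.3308 = 5.3231, grad_y = 2*6*0.6295 = 7.5541
  x_2 = 1.3308 - 0.02*5.3231 = 1.2243
  y_2 = 0.6295 - 0.02*7.5541 = 0.4784
Step 3: grad_x = 2*2*1.2243 = 4.8973, grad_y = 2*6*0.4784 = 5.7411
  x_3 = 1.2243 - 0.02*4.8973 = 1.1264
  y_3 = 0.4784 - 0.02*5.7411 = 0.3636
f(1.1264, 0.3636) = 2*1.1264^2 + 6*0.3636^2 = 3.3307


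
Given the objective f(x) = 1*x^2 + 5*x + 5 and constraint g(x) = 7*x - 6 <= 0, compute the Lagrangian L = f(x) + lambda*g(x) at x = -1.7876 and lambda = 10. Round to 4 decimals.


Step 1: Evaluate f(x).
f(-1.7876) = 1*(-1.7876)^2 + 5*(-1.7876) + 5 = -0.7425
Step 2: Evaluate g(x).
g(-1.7876) = 7*-1.7876 - 6 = -18.5132
Step 3: Compute Lagrangian.
L = -0.7425 + 10*-18.5132 = -185.8745


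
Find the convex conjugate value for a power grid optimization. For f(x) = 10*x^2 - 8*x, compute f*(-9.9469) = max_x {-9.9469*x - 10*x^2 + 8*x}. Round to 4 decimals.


f*(y) = sup_x {y*x - a*x^2 - b*x} = sup_x {(y-b)*x - a*x^2}
FOC: (y - b) - 2a*x = 0 => x* = (y - b)/(2a)
x* = (-9.9469 + 8)/(2*10) = -0.0973
f*(-9.9469) = (y-b)^2/(4a) = (-9.9469 + 8)^2/(4*10)
= 3.7904/40 = 0.0948


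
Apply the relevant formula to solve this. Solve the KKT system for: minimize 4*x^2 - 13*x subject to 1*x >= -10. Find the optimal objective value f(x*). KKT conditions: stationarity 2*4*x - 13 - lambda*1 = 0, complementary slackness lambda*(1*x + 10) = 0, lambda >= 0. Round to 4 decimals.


Step 1: Try lambda = 0 (constraint inactive).
Stationarity: 2*4*x - 13 = 0
x* = 13/(2*4) = 1.625
Check constraint: 1*1.625 = 1.625 >= -10 -- satisfied.
Step 2: Compute optimal value.
f(x*) = 4*1.625^2 - 13*1.625 = -10.5625


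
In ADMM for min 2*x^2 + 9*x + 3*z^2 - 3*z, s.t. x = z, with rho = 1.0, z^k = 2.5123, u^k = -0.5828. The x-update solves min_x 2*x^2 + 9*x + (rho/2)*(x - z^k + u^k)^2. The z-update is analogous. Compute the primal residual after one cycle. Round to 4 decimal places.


ADMM iteration with rho = 1.0, z^k = 2.5123, u^k = -0.5828
Step 1: x-update.
Minimize 2*x^2 + 9*x + (1.0/2)*(x - 2.5123 - 0.5828)^2
FOC: (2*2 + 1.0)*x = -9 + 1.0*(2.5123 + 0.5828)
x^{k+1} = -1.181
Step 2: z-update.
Minimize 3*z^2 - 3*z + (1.0/2)*(-1.181 - z - 0.5828)^2
FOC: (2*3 + 1.0)*z = 3 + 1.0*(-1.181 - 0.5828)
z^{k+1} = 0.1766
Step 3: u-update.
u^{k+1} = -0.5828 - 1.181 - 0.1766 = -1.9404
Step 4: Primal residual = |-1.181 - 0.1766| = 1.3576


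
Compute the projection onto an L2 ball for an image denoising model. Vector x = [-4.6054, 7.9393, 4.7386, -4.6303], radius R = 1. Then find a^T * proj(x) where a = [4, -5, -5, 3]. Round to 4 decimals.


Step 1: Compute ||x|| (intermediates to 6 decimals).
||x|| = sqrt((-4.6054)^2 + 7.9393^2 + 4.7386^2 + (-4.6303)^2) = 11.319726
Step 2: Project.
Since ||x|| > R, scale = R/||x|| = 1/11.319726 = 0.088341, proj(x) = scale * x
proj(x) = [-0.406846, 0.701366, 0.418613, -0.409045]
Step 3: Dot product.
a^T * proj(x) = 4*(-0.406846) - 5*0.701366 - 5*0.418613 + 3*(-0.409045) = -8.4544


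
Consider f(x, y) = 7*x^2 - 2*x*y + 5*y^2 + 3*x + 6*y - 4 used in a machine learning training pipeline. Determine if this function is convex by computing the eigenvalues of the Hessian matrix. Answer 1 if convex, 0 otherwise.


The Hessian of f(x,y) = 7*x^2 - 2*x*y + 5*y^2 + 3*x + 6*y - 4 is:
H = [[14, -2], [-2, 10]]
Trace = 14 + 10 = 24
Determinant = 14*10 - (-2)^2 = 136
Discriminant = (24)^2 - 4*136 = 32.0
Eigenvalues: lambda_1 = 9.1716, lambda_2 = 14.8284
The function is convex.

1


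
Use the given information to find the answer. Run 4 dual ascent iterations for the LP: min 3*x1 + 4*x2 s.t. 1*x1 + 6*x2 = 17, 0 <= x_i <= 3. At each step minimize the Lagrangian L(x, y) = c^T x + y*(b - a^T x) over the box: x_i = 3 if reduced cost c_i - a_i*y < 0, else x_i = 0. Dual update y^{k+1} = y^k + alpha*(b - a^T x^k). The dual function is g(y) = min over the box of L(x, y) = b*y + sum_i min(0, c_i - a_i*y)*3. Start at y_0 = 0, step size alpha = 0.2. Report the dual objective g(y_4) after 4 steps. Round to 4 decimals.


Dual ascent for LP: min 3*x1 + 4*x2, 1*x1 + 6*x2 = 17, 0 <= x_i <= 3
Step 1: y^k = 0.0, reduced costs: (3.0, 4.0)
  x^k = (0.0, 0.0), subgradient = b - a^T x = 17.0
  y^{k+1} = 0.0 + 0.2*17.0 = 3.4
Step 2: y^k = 3.4, reduced costs: (-0.4, -16.4)
  x^k = (3.0, 3.0), subgradient = b - a^T x = -4.0
  y^{k+1} = 3.4 + 0.2*-4.0 = 2.6
Step 3: y^k = 2.6, reduced costs: (0.4, -11.6)
  x^k = (0.0, 3.0), subgradient = b - a^T x = -1.0
  y^{k+1} = 2.6 + 0.2*-1.0 = 2.4
Step 4: y^k = 2.4, reduced costs: (0.6, -10.4)
  x^k = (0.0, 3.0), subgradient = b - a^T x = -1.0
  y^{k+1} = 2.4 + 0.2*-1.0 = 2.2
Dual objective at y_4 = 2.2: reduced costs (0.8, -9.2), box minimizer x = (0.0, 3.0)
g(y_4) = b*y + (c1 - a1*y)*x1 + (c2 - a2*y)*x2 = 17*2.2 + 0.8*0.0 + (-9.2)*3.0 = 37.4 + 0.0 - 27.6 = 9.8


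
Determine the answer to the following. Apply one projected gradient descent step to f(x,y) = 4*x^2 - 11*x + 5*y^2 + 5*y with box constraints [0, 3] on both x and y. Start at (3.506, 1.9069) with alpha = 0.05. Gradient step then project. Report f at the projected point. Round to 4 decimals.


Step 1: Compute gradient at (3.506, 1.9069).
grad_x = 2*4*3.506 - 11 = 17.048
grad_y = 2*5*1.9069 + 5 = 24.069
Step 2: Gradient step.
x_raw = 3.506 - 0.05*17.048 = 2.6536
y_raw = 1.9069 - 0.05*24.069 = 0.7035
Step 3: Project onto [0, 3].
x_proj = clip(2.6536) = 2.6536
y_proj = clip(0.7035) = 0.7035
Step 4: Evaluate f.
f(2.6536, 0.7035) = 4.9682


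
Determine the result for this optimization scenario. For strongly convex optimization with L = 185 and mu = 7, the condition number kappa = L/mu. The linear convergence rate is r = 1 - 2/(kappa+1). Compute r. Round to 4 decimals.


Step 1: Compute the condition number.
kappa = L/mu = 185/7 = 26.4286
Step 2: Compute the convergence rate.
r = 1 - 2/(kappa + 1) = 1 - 2*mu/(L + mu) = (L - mu)/(L + mu) = 178/192 = 0.9271


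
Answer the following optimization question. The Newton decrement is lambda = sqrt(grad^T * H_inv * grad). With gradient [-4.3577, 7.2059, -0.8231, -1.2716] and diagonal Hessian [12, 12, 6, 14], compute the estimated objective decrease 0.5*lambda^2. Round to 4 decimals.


Step 1: H is diagonal, so H^(-1) * g = [-0.3631, 0.6005, -0.1372, -0.0908].
Step 2: g^T H^(-1) g = sum_i g_i^2 / H_ii
  = (-4.3577)^2/12 + (7.2059)^2/12 + (-0.8231)^2/6 + (-1.2716)^2/14
  = 1.5825 + 4.3271 + 0.1129 + 0.1155 = 6.138
Step 3: Objective decrease = 0.5 * g^T H^(-1) g = 3.069
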